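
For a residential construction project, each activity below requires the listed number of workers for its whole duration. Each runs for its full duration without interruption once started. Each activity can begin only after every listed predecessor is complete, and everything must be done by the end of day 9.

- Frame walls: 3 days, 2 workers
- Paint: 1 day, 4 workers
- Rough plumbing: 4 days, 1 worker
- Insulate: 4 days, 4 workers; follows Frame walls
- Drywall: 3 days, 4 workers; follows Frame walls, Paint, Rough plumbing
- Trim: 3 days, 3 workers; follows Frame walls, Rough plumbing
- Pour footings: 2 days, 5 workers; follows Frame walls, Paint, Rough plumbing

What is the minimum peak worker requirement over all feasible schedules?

11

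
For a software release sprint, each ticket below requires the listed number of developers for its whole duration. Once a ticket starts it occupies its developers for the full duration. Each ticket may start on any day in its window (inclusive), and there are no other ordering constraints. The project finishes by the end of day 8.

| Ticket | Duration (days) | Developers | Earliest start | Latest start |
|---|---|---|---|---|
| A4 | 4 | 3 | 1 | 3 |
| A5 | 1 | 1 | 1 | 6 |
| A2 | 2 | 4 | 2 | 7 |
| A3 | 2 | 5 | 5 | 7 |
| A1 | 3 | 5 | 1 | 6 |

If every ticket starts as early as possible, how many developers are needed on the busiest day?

12

Early-start schedule: A4@1, A5@1, A2@2, A3@5, A1@1.
Load per day: day 1: 9, day 2: 12, day 3: 12, day 4: 3, day 5: 5, day 6: 5, day 7: 0, day 8: 0.
Peak is 12.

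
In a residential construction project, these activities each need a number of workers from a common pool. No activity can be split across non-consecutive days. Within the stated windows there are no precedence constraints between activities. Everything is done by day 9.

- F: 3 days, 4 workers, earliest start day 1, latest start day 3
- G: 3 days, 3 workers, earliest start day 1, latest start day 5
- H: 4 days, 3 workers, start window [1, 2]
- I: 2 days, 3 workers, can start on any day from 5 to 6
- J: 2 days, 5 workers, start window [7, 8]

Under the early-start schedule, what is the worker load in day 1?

At early start, day 1 has: F, G, H.
Demand: 4 + 3 + 3 = 10.

10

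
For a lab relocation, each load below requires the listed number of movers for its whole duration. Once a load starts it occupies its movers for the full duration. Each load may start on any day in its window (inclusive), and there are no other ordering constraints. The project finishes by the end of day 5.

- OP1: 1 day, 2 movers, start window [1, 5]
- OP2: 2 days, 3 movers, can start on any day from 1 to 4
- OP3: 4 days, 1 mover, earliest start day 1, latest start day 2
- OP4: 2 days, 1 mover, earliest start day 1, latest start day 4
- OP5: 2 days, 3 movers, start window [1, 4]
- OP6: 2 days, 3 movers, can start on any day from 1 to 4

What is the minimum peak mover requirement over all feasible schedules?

Early-start (OP1@1, OP2@1, OP3@1, OP4@1, OP5@1, OP6@1) gives peak 13: d1:13  d2:11  d3:1  d4:1  d5:0.
Shift OP5→3, OP6→3.
Schedule OP1@1, OP2@1, OP3@1, OP4@1, OP5@3, OP6@3: d1:7  d2:5  d3:7  d4:7  d5:0 — peak 7.

7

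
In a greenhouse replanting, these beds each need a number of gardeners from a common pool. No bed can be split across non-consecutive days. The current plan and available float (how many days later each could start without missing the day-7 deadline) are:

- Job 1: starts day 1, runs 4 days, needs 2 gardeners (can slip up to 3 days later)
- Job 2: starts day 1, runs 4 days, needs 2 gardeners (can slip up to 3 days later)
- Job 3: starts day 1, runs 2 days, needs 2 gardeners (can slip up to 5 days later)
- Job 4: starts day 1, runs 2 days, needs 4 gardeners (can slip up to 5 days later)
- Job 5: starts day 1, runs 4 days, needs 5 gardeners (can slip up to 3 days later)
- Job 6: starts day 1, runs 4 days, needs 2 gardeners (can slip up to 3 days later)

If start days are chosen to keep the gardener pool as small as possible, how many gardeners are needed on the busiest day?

Early-start (Job 1@1, Job 2@1, Job 3@1, Job 4@1, Job 5@1, Job 6@1) gives peak 17: d1:17  d2:17  d3:11  d4:11  d5:0  d6:0  d7:0.
Shift Job 5→3, Job 6→3.
Schedule Job 1@1, Job 2@1, Job 3@1, Job 4@1, Job 5@3, Job 6@3: d1:10  d2:10  d3:11  d4:11  d5:7  d6:7  d7:0 — peak 11.

11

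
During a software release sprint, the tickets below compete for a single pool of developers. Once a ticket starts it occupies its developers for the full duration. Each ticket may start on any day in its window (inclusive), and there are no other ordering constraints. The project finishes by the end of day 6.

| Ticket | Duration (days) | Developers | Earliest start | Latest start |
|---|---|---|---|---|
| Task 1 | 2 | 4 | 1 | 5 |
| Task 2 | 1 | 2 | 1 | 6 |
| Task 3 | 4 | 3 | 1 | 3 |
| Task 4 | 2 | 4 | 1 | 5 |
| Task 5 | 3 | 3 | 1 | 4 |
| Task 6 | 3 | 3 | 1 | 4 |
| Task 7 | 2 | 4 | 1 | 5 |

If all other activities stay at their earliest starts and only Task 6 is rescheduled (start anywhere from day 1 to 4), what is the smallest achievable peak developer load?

20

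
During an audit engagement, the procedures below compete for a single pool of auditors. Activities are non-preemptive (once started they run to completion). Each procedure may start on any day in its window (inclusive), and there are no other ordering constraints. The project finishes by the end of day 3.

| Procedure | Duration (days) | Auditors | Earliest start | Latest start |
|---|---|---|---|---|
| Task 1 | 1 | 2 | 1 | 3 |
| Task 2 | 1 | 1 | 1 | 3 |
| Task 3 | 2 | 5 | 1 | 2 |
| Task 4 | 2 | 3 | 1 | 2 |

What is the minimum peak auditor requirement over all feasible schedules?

8

Early-start (Task 1@1, Task 2@1, Task 3@1, Task 4@1) gives peak 11: d1:11  d2:8  d3:0.
Shift Task 4→2.
Schedule Task 1@1, Task 2@1, Task 3@1, Task 4@2: d1:8  d2:8  d3:3 — peak 8.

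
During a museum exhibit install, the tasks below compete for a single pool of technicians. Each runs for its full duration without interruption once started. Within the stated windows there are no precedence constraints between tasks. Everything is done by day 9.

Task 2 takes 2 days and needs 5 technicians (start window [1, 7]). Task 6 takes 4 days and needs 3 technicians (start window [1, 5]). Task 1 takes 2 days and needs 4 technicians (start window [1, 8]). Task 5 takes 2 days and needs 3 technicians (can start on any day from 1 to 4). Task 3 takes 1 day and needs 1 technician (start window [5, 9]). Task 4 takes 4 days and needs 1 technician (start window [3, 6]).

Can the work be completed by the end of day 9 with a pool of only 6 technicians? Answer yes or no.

Schedule Task 2@1, Task 6@3, Task 1@7, Task 5@3, Task 3@5, Task 4@5: d1:5  d2:5  d3:6  d4:6  d5:5  d6:4  d7:5  d8:5  d9:0 — peak 6 ≤ 6.

yes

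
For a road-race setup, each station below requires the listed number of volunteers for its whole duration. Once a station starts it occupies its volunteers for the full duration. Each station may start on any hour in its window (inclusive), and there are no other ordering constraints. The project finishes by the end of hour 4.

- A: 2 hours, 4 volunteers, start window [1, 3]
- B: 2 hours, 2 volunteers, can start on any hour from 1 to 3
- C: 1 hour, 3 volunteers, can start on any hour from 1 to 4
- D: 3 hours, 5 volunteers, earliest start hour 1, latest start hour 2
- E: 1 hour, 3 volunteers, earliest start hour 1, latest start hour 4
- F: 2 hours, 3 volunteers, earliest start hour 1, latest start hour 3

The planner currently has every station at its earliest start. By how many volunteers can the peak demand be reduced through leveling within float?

Early-start peak: h1:20  h2:14  h3:5  h4:0 ⇒ 20.
Leveled (A@1, B@3, C@1, D@2, E@1, F@3): h1:10  h2:9  h3:10  h4:10 ⇒ 10.
Reduction 20 − 10 = 10.

10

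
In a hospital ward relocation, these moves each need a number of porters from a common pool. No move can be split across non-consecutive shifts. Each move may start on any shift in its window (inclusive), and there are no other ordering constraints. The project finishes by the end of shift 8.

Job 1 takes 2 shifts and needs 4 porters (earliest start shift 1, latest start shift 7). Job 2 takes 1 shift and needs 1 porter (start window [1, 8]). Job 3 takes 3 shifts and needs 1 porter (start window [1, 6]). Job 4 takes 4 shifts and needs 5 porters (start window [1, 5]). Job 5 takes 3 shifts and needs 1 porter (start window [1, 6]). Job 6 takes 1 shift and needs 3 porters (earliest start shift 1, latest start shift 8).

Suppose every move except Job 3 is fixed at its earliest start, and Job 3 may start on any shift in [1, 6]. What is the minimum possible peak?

14

Job 3@1: s1:15  s2:11  s3:7  s4:5  s5:0  s6:0  s7:0  s8:0 → peak 15
Job 3@2: s1:14  s2:11  s3:7  s4:6  s5:0  s6:0  s7:0  s8:0 → peak 14
Job 3@3: s1:14  s2:10  s3:7  s4:6  s5:1  s6:0  s7:0  s8:0 → peak 14
Job 3@4: s1:14  s2:10  s3:6  s4:6  s5:1  s6:1  s7:0  s8:0 → peak 14
Job 3@5: s1:14  s2:10  s3:6  s4:5  s5:1  s6:1  s7:1  s8:0 → peak 14
Job 3@6: s1:14  s2:10  s3:6  s4:5  s5:0  s6:1  s7:1  s8:1 → peak 14
Best is Job 3@2, peak 14.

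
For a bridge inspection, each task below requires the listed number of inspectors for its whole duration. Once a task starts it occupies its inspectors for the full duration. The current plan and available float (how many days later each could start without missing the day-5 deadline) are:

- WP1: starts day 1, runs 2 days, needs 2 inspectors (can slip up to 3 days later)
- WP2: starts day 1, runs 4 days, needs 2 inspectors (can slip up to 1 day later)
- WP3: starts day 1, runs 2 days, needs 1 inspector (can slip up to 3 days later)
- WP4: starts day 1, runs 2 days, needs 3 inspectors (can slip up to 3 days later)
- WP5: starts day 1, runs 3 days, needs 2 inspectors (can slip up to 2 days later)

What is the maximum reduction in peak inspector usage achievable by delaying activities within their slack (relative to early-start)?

4

Early-start peak: d1:10  d2:10  d3:4  d4:2  d5:0 ⇒ 10.
Leveled (WP1@1, WP2@1, WP3@3, WP4@4, WP5@1): d1:6  d2:6  d3:5  d4:6  d5:3 ⇒ 6.
Reduction 10 − 6 = 4.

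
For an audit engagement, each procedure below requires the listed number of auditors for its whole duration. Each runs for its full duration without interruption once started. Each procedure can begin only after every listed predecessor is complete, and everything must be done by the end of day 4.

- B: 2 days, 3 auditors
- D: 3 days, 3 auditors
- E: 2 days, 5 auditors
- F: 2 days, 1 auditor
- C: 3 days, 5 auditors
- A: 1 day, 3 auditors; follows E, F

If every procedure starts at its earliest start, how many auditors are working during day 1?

17

At early start, day 1 has: B, D, E, F, C.
Demand: 3 + 3 + 5 + 1 + 5 = 17.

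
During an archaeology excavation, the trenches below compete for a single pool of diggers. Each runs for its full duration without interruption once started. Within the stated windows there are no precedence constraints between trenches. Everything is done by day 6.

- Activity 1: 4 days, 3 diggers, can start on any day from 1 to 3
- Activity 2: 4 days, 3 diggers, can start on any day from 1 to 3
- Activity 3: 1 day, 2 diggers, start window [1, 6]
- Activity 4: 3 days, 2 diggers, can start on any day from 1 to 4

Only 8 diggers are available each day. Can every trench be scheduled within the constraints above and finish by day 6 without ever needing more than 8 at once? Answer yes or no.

yes

Schedule Activity 1@1, Activity 2@1, Activity 3@1, Activity 4@2: d1:8  d2:8  d3:8  d4:8  d5:0  d6:0 — peak 8 ≤ 8.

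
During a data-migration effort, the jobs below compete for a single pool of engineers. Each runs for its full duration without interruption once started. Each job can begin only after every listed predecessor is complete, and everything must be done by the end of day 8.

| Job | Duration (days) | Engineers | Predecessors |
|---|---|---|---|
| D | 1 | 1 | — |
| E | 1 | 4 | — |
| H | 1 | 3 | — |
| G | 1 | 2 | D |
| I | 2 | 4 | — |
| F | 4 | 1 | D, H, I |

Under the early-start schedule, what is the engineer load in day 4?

At early start, day 4 has: F.
Demand: 1 = 1.

1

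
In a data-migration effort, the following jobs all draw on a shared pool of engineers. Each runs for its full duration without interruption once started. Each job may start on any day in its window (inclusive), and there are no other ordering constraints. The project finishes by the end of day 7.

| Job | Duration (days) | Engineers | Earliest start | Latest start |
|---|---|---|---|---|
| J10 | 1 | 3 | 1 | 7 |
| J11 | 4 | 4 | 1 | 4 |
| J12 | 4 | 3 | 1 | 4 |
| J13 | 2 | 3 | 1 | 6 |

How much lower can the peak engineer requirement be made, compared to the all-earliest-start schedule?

6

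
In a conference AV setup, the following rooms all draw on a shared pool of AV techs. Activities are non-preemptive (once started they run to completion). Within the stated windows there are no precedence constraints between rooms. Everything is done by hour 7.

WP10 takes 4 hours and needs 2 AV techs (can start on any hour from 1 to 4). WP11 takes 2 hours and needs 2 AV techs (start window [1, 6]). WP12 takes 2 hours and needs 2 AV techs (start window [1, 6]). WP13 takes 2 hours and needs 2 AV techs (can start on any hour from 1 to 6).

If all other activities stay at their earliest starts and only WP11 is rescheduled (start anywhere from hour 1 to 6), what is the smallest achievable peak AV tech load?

WP11@1: h1:8  h2:8  h3:2  h4:2  h5:0  h6:0  h7:0 → peak 8
WP11@2: h1:6  h2:8  h3:4  h4:2  h5:0  h6:0  h7:0 → peak 8
WP11@3: h1:6  h2:6  h3:4  h4:4  h5:0  h6:0  h7:0 → peak 6
WP11@4: h1:6  h2:6  h3:2  h4:4  h5:2  h6:0  h7:0 → peak 6
WP11@5: h1:6  h2:6  h3:2  h4:2  h5:2  h6:2  h7:0 → peak 6
WP11@6: h1:6  h2:6  h3:2  h4:2  h5:0  h6:2  h7:2 → peak 6
Best is WP11@3, peak 6.

6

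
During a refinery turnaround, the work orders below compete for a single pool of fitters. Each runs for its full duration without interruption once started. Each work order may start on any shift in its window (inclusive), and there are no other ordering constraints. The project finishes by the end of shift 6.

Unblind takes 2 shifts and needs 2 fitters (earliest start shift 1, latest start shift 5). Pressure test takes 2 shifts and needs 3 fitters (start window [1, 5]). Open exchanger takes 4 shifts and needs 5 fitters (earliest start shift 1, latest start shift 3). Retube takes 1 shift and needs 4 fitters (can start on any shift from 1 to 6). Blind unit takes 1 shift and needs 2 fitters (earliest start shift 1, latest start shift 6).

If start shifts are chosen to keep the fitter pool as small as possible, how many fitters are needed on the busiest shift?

7

Early-start (Unblind@1, Pressure test@1, Open exchanger@1, Retube@1, Blind unit@1) gives peak 16: s1:16  s2:10  s3:5  s4:5  s5:0  s6:0.
Shift Pressure test→5, Retube→5, Blind unit→3.
Schedule Unblind@1, Pressure test@5, Open exchanger@1, Retube@5, Blind unit@3: s1:7  s2:7  s3:7  s4:5  s5:7  s6:3 — peak 7.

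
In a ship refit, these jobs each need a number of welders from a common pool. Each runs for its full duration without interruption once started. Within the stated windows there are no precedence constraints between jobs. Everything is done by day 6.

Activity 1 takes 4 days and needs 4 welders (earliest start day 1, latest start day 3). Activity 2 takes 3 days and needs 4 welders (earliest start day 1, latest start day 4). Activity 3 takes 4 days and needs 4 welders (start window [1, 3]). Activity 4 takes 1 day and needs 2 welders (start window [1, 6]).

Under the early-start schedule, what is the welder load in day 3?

At early start, day 3 has: Activity 1, Activity 2, Activity 3.
Demand: 4 + 4 + 4 = 12.

12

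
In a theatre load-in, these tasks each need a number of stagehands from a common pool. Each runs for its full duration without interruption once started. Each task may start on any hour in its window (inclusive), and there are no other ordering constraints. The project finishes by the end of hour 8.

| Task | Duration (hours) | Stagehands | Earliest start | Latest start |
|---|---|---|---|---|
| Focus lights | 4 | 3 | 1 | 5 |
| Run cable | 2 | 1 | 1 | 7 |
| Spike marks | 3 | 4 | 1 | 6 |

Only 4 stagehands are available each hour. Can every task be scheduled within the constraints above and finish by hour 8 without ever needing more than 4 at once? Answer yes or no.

yes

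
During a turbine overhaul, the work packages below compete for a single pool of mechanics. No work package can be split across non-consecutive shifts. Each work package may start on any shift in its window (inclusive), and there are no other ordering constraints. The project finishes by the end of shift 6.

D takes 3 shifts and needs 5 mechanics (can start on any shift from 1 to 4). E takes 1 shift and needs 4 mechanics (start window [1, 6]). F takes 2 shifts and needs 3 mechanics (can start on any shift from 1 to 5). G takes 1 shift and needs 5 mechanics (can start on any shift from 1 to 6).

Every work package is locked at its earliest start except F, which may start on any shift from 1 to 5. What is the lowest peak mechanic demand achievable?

F@1: s1:17  s2:8  s3:5  s4:0  s5:0  s6:0 → peak 17
F@2: s1:14  s2:8  s3:8  s4:0  s5:0  s6:0 → peak 14
F@3: s1:14  s2:5  s3:8  s4:3  s5:0  s6:0 → peak 14
F@4: s1:14  s2:5  s3:5  s4:3  s5:3  s6:0 → peak 14
F@5: s1:14  s2:5  s3:5  s4:0  s5:3  s6:3 → peak 14
Best is F@2, peak 14.

14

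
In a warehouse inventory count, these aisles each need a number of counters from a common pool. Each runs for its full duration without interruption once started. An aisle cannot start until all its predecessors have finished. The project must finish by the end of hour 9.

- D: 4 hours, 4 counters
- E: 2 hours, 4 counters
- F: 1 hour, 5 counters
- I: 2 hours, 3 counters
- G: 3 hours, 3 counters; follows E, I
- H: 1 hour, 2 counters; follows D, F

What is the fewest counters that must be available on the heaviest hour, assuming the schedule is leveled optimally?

7

Early-start (D@1, E@1, F@1, I@1, G@3, H@5) gives peak 16: h1:16  h2:11  h3:7  h4:7  h5:5  h6:0  h7:0  h8:0  h9:0.
Shift D→3, F→7, H→8.
Schedule D@3, E@1, F@7, I@1, G@3, H@8: h1:7  h2:7  h3:7  h4:7  h5:7  h6:4  h7:5  h8:2  h9:0 — peak 7.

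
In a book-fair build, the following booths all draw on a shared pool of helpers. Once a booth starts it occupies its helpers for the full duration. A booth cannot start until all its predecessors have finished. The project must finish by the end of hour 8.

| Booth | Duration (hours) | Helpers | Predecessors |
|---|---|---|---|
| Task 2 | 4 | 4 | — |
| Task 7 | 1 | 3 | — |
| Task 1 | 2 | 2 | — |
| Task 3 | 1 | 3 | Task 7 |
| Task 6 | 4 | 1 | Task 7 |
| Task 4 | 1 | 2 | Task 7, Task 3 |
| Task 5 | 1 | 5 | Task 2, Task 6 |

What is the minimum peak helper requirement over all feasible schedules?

Early-start (Task 2@1, Task 7@1, Task 1@1, Task 3@2, Task 6@2, Task 4@3, Task 5@6) gives peak 10: h1:9  h2:10  h3:7  h4:5  h5:1  h6:5  h7:0  h8:0.
Shift Task 2→2, Task 1→6, Task 3→6, Task 4→7, Task 5→8.
Schedule Task 2@2, Task 7@1, Task 1@6, Task 3@6, Task 6@2, Task 4@7, Task 5@8: h1:3  h2:5  h3:5  h4:5  h5:5  h6:5  h7:4  h8:5 — peak 5.
Total helper-hours = 37 over 8 hours ⇒ peak ≥ ⌈37/8⌉ = 5, so 5 is optimal.

5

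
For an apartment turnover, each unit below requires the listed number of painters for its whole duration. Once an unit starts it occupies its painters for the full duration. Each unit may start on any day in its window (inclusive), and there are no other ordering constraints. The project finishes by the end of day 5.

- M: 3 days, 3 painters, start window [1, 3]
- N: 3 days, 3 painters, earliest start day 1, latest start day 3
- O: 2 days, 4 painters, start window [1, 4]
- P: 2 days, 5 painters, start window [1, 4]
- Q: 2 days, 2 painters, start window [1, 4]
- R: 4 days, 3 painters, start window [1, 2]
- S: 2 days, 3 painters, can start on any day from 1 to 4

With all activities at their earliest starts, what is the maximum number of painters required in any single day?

23

Early-start schedule: M@1, N@1, O@1, P@1, Q@1, R@1, S@1.
Load per day: day 1: 23, day 2: 23, day 3: 9, day 4: 3, day 5: 0.
Peak is 23.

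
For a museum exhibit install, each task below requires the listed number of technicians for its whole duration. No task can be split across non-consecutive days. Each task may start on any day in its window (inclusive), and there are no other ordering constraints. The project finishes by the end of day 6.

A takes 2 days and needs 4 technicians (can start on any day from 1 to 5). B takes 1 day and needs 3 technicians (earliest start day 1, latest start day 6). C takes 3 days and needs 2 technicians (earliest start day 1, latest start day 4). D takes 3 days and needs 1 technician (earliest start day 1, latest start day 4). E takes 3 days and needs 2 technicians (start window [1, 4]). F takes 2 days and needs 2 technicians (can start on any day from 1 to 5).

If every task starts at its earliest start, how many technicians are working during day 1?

14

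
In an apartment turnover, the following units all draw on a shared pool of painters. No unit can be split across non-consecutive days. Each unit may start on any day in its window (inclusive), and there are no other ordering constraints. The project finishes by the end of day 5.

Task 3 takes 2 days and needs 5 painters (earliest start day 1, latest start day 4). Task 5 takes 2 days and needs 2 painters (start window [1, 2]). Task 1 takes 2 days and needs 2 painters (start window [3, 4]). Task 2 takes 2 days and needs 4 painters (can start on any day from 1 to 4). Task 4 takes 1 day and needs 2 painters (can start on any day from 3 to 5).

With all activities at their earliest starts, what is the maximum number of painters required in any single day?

Early-start schedule: Task 3@1, Task 5@1, Task 1@3, Task 2@1, Task 4@3.
Load per day: day 1: 11, day 2: 11, day 3: 4, day 4: 2, day 5: 0.
Peak is 11.

11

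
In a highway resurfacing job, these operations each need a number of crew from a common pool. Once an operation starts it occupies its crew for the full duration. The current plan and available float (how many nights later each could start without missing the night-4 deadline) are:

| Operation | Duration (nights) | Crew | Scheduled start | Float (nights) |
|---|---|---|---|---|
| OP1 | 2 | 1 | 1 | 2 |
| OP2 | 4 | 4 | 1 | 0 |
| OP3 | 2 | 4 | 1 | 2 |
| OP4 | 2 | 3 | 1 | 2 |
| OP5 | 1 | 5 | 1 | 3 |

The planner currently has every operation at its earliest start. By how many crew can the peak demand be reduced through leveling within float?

Early-start peak: n1:17  n2:12  n3:4  n4:4 ⇒ 17.
Leveled (OP1@1, OP2@1, OP3@2, OP4@3, OP5@1): n1:10  n2:9  n3:11  n4:7 ⇒ 11.
Reduction 17 − 11 = 6.

6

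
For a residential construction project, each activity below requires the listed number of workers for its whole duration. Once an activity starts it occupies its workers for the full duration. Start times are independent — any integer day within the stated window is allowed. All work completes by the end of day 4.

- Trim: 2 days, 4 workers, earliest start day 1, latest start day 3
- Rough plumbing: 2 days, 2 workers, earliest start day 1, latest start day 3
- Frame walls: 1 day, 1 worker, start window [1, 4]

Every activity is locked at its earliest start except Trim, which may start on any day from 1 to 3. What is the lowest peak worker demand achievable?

Trim@1: d1:7  d2:6  d3:0  d4:0 → peak 7
Trim@2: d1:3  d2:6  d3:4  d4:0 → peak 6
Trim@3: d1:3  d2:2  d3:4  d4:4 → peak 4
Best is Trim@3, peak 4.

4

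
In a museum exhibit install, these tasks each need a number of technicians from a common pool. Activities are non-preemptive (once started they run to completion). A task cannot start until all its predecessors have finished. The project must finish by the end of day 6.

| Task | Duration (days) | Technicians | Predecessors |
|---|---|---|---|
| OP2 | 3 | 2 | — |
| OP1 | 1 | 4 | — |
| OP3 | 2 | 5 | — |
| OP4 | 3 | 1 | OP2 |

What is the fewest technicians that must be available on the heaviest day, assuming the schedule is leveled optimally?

6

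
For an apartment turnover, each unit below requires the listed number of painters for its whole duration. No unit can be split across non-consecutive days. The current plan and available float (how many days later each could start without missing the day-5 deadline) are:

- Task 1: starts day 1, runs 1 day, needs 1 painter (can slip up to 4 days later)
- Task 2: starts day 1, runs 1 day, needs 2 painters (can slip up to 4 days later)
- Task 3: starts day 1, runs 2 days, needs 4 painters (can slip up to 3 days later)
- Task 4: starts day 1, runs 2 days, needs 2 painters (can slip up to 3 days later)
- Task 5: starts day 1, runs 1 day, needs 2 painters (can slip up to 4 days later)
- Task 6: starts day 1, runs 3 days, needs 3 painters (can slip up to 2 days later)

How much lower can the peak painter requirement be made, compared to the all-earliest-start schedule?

8

Early-start peak: d1:14  d2:9  d3:3  d4:0  d5:0 ⇒ 14.
Leveled (Task 1@1, Task 2@1, Task 3@4, Task 4@2, Task 5@4, Task 6@1): d1:6  d2:5  d3:5  d4:6  d5:4 ⇒ 6.
Reduction 14 − 6 = 8.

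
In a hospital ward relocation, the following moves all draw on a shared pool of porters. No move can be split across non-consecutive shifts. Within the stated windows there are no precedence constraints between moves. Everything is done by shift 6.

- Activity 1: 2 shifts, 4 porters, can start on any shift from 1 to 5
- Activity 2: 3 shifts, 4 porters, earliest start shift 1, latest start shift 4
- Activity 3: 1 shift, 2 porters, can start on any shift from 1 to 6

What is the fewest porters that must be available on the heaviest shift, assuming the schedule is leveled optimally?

4

Early-start (Activity 1@1, Activity 2@1, Activity 3@1) gives peak 10: s1:10  s2:8  s3:4  s4:0  s5:0  s6:0.
Shift Activity 2→3, Activity 3→6.
Schedule Activity 1@1, Activity 2@3, Activity 3@6: s1:4  s2:4  s3:4  s4:4  s5:4  s6:2 — peak 4.
Total porter-shifts = 22 over 6 shifts ⇒ peak ≥ ⌈22/6⌉ = 4, so 4 is optimal.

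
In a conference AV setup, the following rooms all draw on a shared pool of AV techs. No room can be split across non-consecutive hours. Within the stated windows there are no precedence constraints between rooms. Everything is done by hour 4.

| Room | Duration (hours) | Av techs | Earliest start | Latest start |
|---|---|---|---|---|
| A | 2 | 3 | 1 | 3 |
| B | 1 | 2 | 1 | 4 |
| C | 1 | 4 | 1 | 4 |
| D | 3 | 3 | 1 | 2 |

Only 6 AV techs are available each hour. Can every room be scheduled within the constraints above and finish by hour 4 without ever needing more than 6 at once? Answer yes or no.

yes

Schedule A@1, B@3, C@4, D@1: h1:6  h2:6  h3:5  h4:4 — peak 6 ≤ 6.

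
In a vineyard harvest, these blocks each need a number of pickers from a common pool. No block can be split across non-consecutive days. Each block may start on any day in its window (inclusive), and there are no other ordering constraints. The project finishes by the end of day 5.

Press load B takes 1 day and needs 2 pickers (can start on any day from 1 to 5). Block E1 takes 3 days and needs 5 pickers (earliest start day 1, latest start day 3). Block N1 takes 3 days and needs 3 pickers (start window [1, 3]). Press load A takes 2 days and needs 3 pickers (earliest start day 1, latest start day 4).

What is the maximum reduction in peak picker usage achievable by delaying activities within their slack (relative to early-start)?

Early-start peak: d1:13  d2:11  d3:8  d4:0  d5:0 ⇒ 13.
Leveled (Press load B@1, Block E1@1, Block N1@2, Press load A@4): d1:7  d2:8  d3:8  d4:6  d5:3 ⇒ 8.
Reduction 13 − 8 = 5.

5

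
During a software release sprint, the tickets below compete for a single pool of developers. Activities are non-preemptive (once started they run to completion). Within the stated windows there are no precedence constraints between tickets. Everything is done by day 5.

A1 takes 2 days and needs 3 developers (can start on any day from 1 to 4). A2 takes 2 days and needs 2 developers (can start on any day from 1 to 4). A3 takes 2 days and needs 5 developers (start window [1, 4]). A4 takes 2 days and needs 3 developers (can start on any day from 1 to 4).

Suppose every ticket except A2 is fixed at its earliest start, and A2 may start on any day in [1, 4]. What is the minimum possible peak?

11

A2@1: d1:13  d2:13  d3:0  d4:0  d5:0 → peak 13
A2@2: d1:11  d2:13  d3:2  d4:0  d5:0 → peak 13
A2@3: d1:11  d2:11  d3:2  d4:2  d5:0 → peak 11
A2@4: d1:11  d2:11  d3:0  d4:2  d5:2 → peak 11
Best is A2@3, peak 11.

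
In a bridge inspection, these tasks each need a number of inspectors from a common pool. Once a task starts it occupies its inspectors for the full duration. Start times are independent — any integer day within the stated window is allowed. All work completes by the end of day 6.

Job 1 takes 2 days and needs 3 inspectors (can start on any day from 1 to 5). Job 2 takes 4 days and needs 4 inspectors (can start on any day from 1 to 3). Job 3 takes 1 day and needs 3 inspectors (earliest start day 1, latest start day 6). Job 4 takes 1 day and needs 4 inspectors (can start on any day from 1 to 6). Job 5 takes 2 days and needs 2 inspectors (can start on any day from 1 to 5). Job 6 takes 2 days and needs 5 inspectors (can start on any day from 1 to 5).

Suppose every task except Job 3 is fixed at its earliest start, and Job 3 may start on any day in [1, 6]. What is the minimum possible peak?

Job 3@1: d1:21  d2:14  d3:4  d4:4  d5:0  d6:0 → peak 21
Job 3@2: d1:18  d2:17  d3:4  d4:4  d5:0  d6:0 → peak 18
Job 3@3: d1:18  d2:14  d3:7  d4:4  d5:0  d6:0 → peak 18
Job 3@4: d1:18  d2:14  d3:4  d4:7  d5:0  d6:0 → peak 18
Job 3@5: d1:18  d2:14  d3:4  d4:4  d5:3  d6:0 → peak 18
Job 3@6: d1:18  d2:14  d3:4  d4:4  d5:0  d6:3 → peak 18
Best is Job 3@2, peak 18.

18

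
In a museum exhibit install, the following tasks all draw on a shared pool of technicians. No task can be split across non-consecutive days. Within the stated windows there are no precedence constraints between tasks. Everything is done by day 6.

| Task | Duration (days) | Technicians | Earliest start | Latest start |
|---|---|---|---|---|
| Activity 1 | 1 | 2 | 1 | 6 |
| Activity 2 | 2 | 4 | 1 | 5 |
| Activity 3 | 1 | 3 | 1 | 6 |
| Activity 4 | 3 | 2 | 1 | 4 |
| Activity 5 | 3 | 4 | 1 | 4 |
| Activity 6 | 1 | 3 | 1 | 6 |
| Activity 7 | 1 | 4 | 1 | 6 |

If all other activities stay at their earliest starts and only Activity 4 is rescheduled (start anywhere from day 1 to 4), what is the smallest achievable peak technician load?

20

Activity 4@1: d1:22  d2:10  d3:6  d4:0  d5:0  d6:0 → peak 22
Activity 4@2: d1:20  d2:10  d3:6  d4:2  d5:0  d6:0 → peak 20
Activity 4@3: d1:20  d2:8  d3:6  d4:2  d5:2  d6:0 → peak 20
Activity 4@4: d1:20  d2:8  d3:4  d4:2  d5:2  d6:2 → peak 20
Best is Activity 4@2, peak 20.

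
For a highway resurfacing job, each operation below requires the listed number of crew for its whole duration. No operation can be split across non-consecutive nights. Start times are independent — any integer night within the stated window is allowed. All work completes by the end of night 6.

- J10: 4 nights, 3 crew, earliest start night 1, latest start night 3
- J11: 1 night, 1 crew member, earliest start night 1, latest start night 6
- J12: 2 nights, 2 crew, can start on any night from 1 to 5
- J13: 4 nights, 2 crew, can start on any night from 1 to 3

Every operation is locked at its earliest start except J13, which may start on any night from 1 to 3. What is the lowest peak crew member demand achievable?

J13@1: n1:8  n2:7  n3:5  n4:5  n5:0  n6:0 → peak 8
J13@2: n1:6  n2:7  n3:5  n4:5  n5:2  n6:0 → peak 7
J13@3: n1:6  n2:5  n3:5  n4:5  n5:2  n6:2 → peak 6
Best is J13@3, peak 6.

6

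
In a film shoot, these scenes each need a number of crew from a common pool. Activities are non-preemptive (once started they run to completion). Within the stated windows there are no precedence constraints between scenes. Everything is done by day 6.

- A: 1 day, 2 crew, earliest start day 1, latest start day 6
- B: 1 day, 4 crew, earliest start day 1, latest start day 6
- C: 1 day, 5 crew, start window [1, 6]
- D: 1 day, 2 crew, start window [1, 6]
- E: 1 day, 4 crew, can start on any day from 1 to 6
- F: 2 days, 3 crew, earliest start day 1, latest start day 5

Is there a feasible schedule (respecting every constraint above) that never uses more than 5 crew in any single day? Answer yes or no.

yes

Schedule A@1, B@2, C@3, D@1, E@4, F@5: d1:4  d2:4  d3:5  d4:4  d5:3  d6:3 — peak 5 ≤ 5.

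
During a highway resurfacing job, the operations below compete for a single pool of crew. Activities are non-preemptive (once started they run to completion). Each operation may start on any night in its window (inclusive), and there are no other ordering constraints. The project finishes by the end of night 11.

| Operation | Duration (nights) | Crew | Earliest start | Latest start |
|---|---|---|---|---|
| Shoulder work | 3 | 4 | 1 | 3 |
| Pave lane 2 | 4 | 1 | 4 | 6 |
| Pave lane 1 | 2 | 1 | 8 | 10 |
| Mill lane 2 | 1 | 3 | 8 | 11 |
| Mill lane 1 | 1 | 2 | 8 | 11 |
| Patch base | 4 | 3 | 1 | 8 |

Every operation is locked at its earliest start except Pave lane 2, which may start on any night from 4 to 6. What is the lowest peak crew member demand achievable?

Pave lane 2@4: n1:7  n2:7  n3:7  n4:4  n5:1  n6:1  n7:1  n8:6  n9:1  n10:0  n11:0 → peak 7
Pave lane 2@5: n1:7  n2:7  n3:7  n4:3  n5:1  n6:1  n7:1  n8:7  n9:1  n10:0  n11:0 → peak 7
Pave lane 2@6: n1:7  n2:7  n3:7  n4:3  n5:0  n6:1  n7:1  n8:7  n9:2  n10:0  n11:0 → peak 7
Best is Pave lane 2@4, peak 7.

7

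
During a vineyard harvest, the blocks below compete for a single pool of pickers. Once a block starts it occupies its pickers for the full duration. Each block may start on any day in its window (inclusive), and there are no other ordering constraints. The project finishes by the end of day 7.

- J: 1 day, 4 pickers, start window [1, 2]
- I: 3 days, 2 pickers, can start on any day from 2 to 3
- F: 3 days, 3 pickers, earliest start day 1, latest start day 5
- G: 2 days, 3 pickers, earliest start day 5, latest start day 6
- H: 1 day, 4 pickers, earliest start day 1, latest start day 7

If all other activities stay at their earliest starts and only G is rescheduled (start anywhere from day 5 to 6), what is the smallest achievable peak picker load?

G@5: d1:11  d2:5  d3:5  d4:2  d5:3  d6:3  d7:0 → peak 11
G@6: d1:11  d2:5  d3:5  d4:2  d5:0  d6:3  d7:3 → peak 11
Best is G@5, peak 11.

11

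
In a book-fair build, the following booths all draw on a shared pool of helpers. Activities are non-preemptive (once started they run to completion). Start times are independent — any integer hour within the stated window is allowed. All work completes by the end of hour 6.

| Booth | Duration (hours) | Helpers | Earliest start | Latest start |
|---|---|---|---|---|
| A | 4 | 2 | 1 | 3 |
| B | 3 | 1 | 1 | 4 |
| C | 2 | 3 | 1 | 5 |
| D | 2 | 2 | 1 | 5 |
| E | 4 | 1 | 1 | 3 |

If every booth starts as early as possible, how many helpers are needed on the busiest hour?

9

Early-start schedule: A@1, B@1, C@1, D@1, E@1.
Load per hour: hour 1: 9, hour 2: 9, hour 3: 4, hour 4: 3, hour 5: 0, hour 6: 0.
Peak is 9.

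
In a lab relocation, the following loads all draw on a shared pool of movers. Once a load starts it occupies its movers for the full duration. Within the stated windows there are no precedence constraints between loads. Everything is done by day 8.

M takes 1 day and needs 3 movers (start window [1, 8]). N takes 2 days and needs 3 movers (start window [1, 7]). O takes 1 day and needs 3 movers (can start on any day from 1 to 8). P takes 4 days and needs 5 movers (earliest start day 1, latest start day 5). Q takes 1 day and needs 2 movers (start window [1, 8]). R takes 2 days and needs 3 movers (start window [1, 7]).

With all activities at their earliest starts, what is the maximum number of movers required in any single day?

Early-start schedule: M@1, N@1, O@1, P@1, Q@1, R@1.
Load per day: day 1: 19, day 2: 11, day 3: 5, day 4: 5, day 5: 0, day 6: 0, day 7: 0, day 8: 0.
Peak is 19.

19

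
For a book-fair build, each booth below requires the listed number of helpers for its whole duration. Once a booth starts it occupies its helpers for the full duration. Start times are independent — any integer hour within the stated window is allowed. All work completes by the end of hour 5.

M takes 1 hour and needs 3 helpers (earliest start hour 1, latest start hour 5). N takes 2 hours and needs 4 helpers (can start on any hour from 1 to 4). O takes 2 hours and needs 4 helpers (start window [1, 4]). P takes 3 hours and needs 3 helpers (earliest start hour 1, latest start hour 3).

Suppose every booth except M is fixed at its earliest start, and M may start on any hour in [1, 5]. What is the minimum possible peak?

M@1: h1:14  h2:11  h3:3  h4:0  h5:0 → peak 14
M@2: h1:11  h2:14  h3:3  h4:0  h5:0 → peak 14
M@3: h1:11  h2:11  h3:6  h4:0  h5:0 → peak 11
M@4: h1:11  h2:11  h3:3  h4:3  h5:0 → peak 11
M@5: h1:11  h2:11  h3:3  h4:0  h5:3 → peak 11
Best is M@3, peak 11.

11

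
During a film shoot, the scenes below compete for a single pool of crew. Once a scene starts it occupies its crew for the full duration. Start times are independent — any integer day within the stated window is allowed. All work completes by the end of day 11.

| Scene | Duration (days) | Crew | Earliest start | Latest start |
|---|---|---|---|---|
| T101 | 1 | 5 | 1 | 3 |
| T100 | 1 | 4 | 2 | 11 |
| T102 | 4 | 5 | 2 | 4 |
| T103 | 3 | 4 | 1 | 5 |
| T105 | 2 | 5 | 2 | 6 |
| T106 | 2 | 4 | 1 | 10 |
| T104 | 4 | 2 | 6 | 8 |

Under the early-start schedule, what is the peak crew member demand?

Early-start schedule: T101@1, T100@2, T102@2, T103@1, T105@2, T106@1, T104@6.
Load per day: day 1: 13, day 2: 22, day 3: 14, day 4: 5, day 5: 5, day 6: 2, day 7: 2, day 8: 2, day 9: 2, day 10: 0, day 11: 0.
Peak is 22.

22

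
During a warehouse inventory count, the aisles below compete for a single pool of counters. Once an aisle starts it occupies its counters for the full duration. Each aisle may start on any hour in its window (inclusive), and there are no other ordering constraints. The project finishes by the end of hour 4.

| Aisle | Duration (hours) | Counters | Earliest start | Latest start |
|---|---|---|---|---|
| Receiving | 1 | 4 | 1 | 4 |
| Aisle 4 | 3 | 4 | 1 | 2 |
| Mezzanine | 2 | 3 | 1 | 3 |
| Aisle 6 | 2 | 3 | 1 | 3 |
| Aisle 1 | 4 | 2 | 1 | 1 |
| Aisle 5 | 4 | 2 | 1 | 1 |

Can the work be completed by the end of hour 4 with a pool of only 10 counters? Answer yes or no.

Total counter-hours = 44; over 4 hours the average is 44/4 > 10, so some hour must exceed 10.

no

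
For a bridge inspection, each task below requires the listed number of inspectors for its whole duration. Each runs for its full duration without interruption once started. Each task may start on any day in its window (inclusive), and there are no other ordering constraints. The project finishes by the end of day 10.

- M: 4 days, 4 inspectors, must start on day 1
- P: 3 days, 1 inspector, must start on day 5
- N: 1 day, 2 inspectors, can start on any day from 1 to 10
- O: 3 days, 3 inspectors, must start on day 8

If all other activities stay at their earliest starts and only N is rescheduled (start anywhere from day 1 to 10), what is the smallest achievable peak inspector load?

4

N@1: d1:6  d2:4  d3:4  d4:4  d5:1  d6:1  d7:1  d8:3  d9:3  d10:3 → peak 6
N@2: d1:4  d2:6  d3:4  d4:4  d5:1  d6:1  d7:1  d8:3  d9:3  d10:3 → peak 6
N@3: d1:4  d2:4  d3:6  d4:4  d5:1  d6:1  d7:1  d8:3  d9:3  d10:3 → peak 6
N@4: d1:4  d2:4  d3:4  d4:6  d5:1  d6:1  d7:1  d8:3  d9:3  d10:3 → peak 6
N@5: d1:4  d2:4  d3:4  d4:4  d5:3  d6:1  d7:1  d8:3  d9:3  d10:3 → peak 4
N@6: d1:4  d2:4  d3:4  d4:4  d5:1  d6:3  d7:1  d8:3  d9:3  d10:3 → peak 4
N@7: d1:4  d2:4  d3:4  d4:4  d5:1  d6:1  d7:3  d8:3  d9:3  d10:3 → peak 4
N@8: d1:4  d2:4  d3:4  d4:4  d5:1  d6:1  d7:1  d8:5  d9:3  d10:3 → peak 5
N@9: d1:4  d2:4  d3:4  d4:4  d5:1  d6:1  d7:1  d8:3  d9:5  d10:3 → peak 5
N@10: d1:4  d2:4  d3:4  d4:4  d5:1  d6:1  d7:1  d8:3  d9:3  d10:5 → peak 5
Best is N@5, peak 4.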